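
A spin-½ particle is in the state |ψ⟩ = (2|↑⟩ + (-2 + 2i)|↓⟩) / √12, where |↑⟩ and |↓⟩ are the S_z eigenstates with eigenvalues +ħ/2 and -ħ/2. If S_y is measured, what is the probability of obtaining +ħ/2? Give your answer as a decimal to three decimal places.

|+y⟩ = (|↑⟩ + i|↓⟩)/√2, so ⟨+y|ψ⟩ = (4 + 2i) / (√2·√12).
P = |4 + 2i|² / 24 = 20/24.

0.833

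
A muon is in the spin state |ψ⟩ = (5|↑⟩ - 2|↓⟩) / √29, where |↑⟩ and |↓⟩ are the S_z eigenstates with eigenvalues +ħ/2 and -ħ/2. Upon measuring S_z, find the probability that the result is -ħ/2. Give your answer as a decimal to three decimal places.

0.138

The -ħ/2 outcome corresponds to |↓⟩. Its amplitude in |ψ⟩ is -2/√29.
P = |-2|² / 29 = 4/29.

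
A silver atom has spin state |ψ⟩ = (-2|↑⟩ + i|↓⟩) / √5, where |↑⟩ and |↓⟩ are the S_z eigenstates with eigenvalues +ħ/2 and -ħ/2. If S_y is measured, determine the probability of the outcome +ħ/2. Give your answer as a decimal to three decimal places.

|+y⟩ = (|↑⟩ + i|↓⟩)/√2, so ⟨+y|ψ⟩ = (-1) / (√2·√5).
P = |-1|² / 10 = 1/10.

0.100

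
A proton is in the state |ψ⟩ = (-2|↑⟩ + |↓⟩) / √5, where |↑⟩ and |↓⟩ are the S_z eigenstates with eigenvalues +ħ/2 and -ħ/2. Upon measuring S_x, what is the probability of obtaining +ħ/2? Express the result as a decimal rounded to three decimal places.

|+x⟩ = (|↑⟩ + |↓⟩)/√2, so ⟨+x|ψ⟩ = (-1) / (√2·√5).
P = |-1|² / 10 = 1/10.

0.100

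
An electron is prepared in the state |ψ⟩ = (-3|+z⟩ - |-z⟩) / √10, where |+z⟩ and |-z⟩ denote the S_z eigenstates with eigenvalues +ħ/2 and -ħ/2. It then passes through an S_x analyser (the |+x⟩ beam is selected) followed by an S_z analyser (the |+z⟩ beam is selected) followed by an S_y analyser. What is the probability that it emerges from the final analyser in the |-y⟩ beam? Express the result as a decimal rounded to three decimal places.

0.200

First analyser (S_x): P(|+x⟩) = |⟨+x|ψ⟩|² = 16/20.
After stage 1 the state is |+x⟩; P(|+z⟩) = |⟨+z|+x⟩|² = 1/2.
After stage 2 the state is |+z⟩; P(|-y⟩) = |⟨-y|+z⟩|² = 1/2.
Joint probability = 16/20 × 1/2 × 1/2 = 0.200.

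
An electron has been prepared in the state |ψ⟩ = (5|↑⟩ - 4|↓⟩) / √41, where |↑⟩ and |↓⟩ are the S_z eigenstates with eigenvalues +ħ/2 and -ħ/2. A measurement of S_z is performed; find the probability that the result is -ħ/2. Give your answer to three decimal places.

0.390

The -ħ/2 outcome corresponds to |↓⟩. Its amplitude in |ψ⟩ is -4/√41.
P = |-4|² / 41 = 16/41.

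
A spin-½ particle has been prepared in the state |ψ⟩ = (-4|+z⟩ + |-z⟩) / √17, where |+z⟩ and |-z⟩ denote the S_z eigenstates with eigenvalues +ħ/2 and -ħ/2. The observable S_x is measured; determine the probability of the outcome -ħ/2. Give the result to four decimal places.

0.7353

|-x⟩ = (|+z⟩ - |-z⟩)/√2, so ⟨-x|ψ⟩ = (-5) / (√2·√17).
P = |-5|² / 34 = 25/34.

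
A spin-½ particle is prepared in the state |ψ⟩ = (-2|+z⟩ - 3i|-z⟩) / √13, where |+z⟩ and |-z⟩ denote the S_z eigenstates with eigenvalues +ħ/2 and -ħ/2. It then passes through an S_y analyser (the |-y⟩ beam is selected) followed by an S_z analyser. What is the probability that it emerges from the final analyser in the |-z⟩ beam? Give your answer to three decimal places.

0.019

First analyser (S_y): P(|-y⟩) = |⟨-y|ψ⟩|² = 1/26.
After stage 1 the state is |-y⟩; P(|-z⟩) = |⟨-z|-y⟩|² = 1/2.
Joint probability = 1/26 × 1/2 = 0.019.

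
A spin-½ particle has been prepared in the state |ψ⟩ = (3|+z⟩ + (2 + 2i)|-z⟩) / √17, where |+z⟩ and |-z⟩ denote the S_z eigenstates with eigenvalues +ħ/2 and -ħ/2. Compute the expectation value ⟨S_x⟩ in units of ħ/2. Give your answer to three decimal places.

⟨σ_x⟩ = 2 Re(a* b)/(|a|²+|b|²) with a = 3, b = (2 + 2i).
a* b = (6 + 6i), so ⟨σ_x⟩ = 12/17.
⟨S_x⟩ = (ħ/2)·⟨σ_x⟩.

0.706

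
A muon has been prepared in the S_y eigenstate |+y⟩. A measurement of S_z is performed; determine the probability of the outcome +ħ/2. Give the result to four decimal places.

0.5000

In the S_z basis, |+y⟩ = (|+z⟩ + i|-z⟩)/√2 and |+z⟩ = |+z⟩.
|⟨+z|+y⟩|² = 1/2.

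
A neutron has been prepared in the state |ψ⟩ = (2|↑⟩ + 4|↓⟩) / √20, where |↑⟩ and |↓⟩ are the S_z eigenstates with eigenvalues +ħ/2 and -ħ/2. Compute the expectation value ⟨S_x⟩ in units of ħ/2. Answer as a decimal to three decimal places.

⟨σ_x⟩ = 2 Re(a* b)/(|a|²+|b|²) with a = 2, b = 4.
a* b = 8, so ⟨σ_x⟩ = 16/20.
⟨S_x⟩ = (ħ/2)·⟨σ_x⟩.

0.800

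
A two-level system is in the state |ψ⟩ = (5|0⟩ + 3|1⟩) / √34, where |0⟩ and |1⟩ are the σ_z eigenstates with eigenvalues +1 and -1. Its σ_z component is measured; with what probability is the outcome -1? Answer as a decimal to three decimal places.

The -1 outcome corresponds to |1⟩. Its amplitude in |ψ⟩ is 3/√34.
P = |3|² / 34 = 9/34.

0.265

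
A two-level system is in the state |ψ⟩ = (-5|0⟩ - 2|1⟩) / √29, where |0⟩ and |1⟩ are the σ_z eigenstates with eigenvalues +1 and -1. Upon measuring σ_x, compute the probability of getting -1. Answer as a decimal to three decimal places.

0.155

|-x⟩ = (|0⟩ - |1⟩)/√2, so ⟨-x|ψ⟩ = (-3) / (√2·√29).
P = |-3|² / 58 = 9/58.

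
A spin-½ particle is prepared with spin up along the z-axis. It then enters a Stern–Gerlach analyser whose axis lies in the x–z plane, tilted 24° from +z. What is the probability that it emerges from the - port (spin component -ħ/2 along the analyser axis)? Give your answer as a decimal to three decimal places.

For spin-½, the probability of finding spin-up along an axis at angle θ to the initial spin direction is cos²(θ/2); spin-down is sin²(θ/2).
θ = 24°, so P = sin²(12°) ≈ 0.043.

0.043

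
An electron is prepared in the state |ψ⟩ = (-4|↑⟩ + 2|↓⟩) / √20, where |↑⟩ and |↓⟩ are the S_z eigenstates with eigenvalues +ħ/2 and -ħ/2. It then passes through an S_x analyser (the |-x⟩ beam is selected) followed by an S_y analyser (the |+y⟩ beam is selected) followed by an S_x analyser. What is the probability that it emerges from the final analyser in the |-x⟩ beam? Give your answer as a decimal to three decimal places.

First analyser (S_x): P(|-x⟩) = |⟨-x|ψ⟩|² = 36/40.
After stage 1 the state is |-x⟩; P(|+y⟩) = |⟨+y|-x⟩|² = 1/2.
After stage 2 the state is |+y⟩; P(|-x⟩) = |⟨-x|+y⟩|² = 1/2.
Joint probability = 36/40 × 1/2 × 1/2 = 0.225.

0.225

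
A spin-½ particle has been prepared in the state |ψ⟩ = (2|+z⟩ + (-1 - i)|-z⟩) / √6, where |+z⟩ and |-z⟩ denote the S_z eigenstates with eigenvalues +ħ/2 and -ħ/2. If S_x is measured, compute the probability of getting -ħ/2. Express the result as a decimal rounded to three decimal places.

0.833

|-x⟩ = (|+z⟩ - |-z⟩)/√2, so ⟨-x|ψ⟩ = (3 + i) / (√2·√6).
P = |3 + i|² / 12 = 10/12.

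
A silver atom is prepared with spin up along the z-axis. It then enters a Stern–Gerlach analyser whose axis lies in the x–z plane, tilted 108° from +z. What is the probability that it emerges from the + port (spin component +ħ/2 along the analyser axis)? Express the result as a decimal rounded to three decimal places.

For spin-½, the probability of finding spin-up along an axis at angle θ to the initial spin direction is cos²(θ/2); spin-down is sin²(θ/2).
θ = 108°, so P = cos²(54°) ≈ 0.345.

0.345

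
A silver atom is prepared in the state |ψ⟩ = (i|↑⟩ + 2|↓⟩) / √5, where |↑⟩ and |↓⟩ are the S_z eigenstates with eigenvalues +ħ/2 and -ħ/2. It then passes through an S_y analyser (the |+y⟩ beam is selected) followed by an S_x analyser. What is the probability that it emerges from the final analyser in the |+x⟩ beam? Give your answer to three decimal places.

0.050

First analyser (S_y): P(|+y⟩) = |⟨+y|ψ⟩|² = 1/10.
After stage 1 the state is |+y⟩; P(|+x⟩) = |⟨+x|+y⟩|² = 1/2.
Joint probability = 1/10 × 1/2 = 0.050.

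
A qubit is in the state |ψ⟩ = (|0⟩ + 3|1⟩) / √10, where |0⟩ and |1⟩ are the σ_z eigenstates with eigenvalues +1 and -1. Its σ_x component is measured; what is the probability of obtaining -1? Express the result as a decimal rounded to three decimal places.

0.200

|-x⟩ = (|0⟩ - |1⟩)/√2, so ⟨-x|ψ⟩ = (-2) / (√2·√10).
P = |-2|² / 20 = 4/20.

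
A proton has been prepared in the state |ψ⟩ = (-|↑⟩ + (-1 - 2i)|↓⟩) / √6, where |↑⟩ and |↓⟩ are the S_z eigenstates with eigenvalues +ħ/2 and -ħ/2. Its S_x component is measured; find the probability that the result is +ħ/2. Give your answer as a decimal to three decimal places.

0.667

|+x⟩ = (|↑⟩ + |↓⟩)/√2, so ⟨+x|ψ⟩ = (-2 - 2i) / (√2·√6).
P = |-2 - 2i|² / 12 = 8/12.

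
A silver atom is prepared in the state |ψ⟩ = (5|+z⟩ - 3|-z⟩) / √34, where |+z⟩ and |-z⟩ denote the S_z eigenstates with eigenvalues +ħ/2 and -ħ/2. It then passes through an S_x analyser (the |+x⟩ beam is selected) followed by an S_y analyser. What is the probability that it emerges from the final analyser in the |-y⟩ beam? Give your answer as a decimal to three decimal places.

0.029

First analyser (S_x): P(|+x⟩) = |⟨+x|ψ⟩|² = 4/68.
After stage 1 the state is |+x⟩; P(|-y⟩) = |⟨-y|+x⟩|² = 1/2.
Joint probability = 4/68 × 1/2 = 0.029.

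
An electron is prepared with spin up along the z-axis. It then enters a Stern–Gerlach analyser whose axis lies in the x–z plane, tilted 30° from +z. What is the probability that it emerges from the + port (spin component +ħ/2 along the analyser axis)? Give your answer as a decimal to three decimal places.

For spin-½, the probability of finding spin-up along an axis at angle θ to the initial spin direction is cos²(θ/2); spin-down is sin²(θ/2).
θ = 30°, so P = cos²(15°) ≈ 0.933.

0.933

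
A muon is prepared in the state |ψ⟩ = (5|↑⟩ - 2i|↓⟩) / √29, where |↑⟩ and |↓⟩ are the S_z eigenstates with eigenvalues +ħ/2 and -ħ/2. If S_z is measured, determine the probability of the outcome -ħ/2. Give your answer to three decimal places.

The -ħ/2 outcome corresponds to |↓⟩. Its amplitude in |ψ⟩ is -2i/√29.
P = |-2i|² / 29 = 4/29.

0.138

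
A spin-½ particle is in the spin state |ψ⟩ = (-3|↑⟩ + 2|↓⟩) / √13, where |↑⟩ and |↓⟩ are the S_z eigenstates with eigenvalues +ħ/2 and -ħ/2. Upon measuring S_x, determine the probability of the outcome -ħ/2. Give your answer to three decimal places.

0.962

|-x⟩ = (|↑⟩ - |↓⟩)/√2, so ⟨-x|ψ⟩ = (-5) / (√2·√13).
P = |-5|² / 26 = 25/26.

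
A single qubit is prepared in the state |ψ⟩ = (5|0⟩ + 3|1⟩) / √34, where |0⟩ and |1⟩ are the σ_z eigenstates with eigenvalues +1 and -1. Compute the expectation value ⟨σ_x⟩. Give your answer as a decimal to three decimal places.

0.882

⟨σ_x⟩ = 2 Re(a* b)/(|a|²+|b|²) with a = 5, b = 3.
a* b = 15, so ⟨σ_x⟩ = 30/34.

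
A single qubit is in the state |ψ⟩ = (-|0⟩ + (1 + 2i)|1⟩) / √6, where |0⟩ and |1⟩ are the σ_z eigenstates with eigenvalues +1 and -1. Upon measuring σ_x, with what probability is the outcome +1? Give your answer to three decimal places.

|+x⟩ = (|0⟩ + |1⟩)/√2, so ⟨+x|ψ⟩ = (2i) / (√2·√6).
P = |2i|² / 12 = 4/12.

0.333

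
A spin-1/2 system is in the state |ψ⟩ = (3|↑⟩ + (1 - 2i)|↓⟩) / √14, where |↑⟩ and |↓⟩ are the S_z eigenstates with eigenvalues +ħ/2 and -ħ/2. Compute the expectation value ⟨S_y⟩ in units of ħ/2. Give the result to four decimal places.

⟨σ_y⟩ = 2 Im(a* b)/(|a|²+|b|²) with a = 3, b = (1 - 2i).
a* b = (3 - 6i), so ⟨σ_y⟩ = -12/14.
⟨S_y⟩ = (ħ/2)·⟨σ_y⟩.

-0.8571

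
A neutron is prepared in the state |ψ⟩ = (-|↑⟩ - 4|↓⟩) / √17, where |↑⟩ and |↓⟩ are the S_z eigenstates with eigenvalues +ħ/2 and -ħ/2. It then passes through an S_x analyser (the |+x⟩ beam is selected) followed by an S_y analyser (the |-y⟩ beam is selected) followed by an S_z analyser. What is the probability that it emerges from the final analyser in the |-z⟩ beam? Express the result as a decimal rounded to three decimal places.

0.184

First analyser (S_x): P(|+x⟩) = |⟨+x|ψ⟩|² = 25/34.
After stage 1 the state is |+x⟩; P(|-y⟩) = |⟨-y|+x⟩|² = 1/2.
After stage 2 the state is |-y⟩; P(|-z⟩) = |⟨-z|-y⟩|² = 1/2.
Joint probability = 25/34 × 1/2 × 1/2 = 0.184.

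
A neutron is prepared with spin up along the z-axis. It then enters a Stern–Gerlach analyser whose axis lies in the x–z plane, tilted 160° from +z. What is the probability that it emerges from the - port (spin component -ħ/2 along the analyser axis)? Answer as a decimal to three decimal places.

0.970

For spin-½, the probability of finding spin-up along an axis at angle θ to the initial spin direction is cos²(θ/2); spin-down is sin²(θ/2).
θ = 160°, so P = sin²(80°) ≈ 0.970.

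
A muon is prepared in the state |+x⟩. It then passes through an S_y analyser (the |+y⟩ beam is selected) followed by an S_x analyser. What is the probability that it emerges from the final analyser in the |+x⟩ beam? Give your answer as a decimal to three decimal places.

First analyser (S_y): from |+x⟩, P(|+y⟩) = 1/2.
After stage 1 the state is |+y⟩; P(|+x⟩) = |⟨+x|+y⟩|² = 1/2.
Joint probability = 1/2 × 1/2 = 0.250.

0.250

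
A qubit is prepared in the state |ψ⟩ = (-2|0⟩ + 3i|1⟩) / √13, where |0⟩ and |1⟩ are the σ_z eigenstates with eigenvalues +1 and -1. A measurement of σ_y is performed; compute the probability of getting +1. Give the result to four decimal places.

0.0385

|+y⟩ = (|0⟩ + i|1⟩)/√2, so ⟨+y|ψ⟩ = (1) / (√2·√13).
P = |1|² / 26 = 1/26.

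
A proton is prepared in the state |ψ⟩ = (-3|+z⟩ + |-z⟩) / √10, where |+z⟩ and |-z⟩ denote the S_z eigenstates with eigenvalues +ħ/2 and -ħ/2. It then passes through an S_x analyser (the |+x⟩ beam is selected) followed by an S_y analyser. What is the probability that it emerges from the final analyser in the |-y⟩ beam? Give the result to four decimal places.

0.1000

First analyser (S_x): P(|+x⟩) = |⟨+x|ψ⟩|² = 4/20.
After stage 1 the state is |+x⟩; P(|-y⟩) = |⟨-y|+x⟩|² = 1/2.
Joint probability = 4/20 × 1/2 = 0.1000.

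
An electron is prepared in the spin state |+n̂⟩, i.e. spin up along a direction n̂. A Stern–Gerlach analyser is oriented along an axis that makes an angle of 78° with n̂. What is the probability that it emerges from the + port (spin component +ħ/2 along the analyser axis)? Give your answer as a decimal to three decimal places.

0.604

For spin-½, the probability of finding spin-up along an axis at angle θ to the initial spin direction is cos²(θ/2); spin-down is sin²(θ/2).
θ = 78°, so P = cos²(39°) ≈ 0.604.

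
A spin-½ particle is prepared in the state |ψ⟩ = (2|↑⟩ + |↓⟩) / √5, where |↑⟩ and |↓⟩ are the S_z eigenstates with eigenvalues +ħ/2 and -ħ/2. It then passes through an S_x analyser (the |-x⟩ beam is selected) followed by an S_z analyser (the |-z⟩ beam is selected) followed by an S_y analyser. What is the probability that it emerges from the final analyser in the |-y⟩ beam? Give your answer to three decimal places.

0.025

First analyser (S_x): P(|-x⟩) = |⟨-x|ψ⟩|² = 1/10.
After stage 1 the state is |-x⟩; P(|-z⟩) = |⟨-z|-x⟩|² = 1/2.
After stage 2 the state is |-z⟩; P(|-y⟩) = |⟨-y|-z⟩|² = 1/2.
Joint probability = 1/10 × 1/2 × 1/2 = 0.025.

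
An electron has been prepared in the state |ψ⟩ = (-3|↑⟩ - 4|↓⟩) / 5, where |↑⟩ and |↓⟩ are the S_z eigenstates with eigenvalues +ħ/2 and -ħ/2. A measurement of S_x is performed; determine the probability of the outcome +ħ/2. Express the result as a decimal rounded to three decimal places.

|+x⟩ = (|↑⟩ + |↓⟩)/√2, so ⟨+x|ψ⟩ = (-7) / (√2·5).
P = |-7|² / 50 = 49/50.

0.980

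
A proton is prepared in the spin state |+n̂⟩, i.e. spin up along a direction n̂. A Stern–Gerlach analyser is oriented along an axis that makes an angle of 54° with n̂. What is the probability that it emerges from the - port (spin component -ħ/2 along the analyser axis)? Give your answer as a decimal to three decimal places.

For spin-½, the probability of finding spin-up along an axis at angle θ to the initial spin direction is cos²(θ/2); spin-down is sin²(θ/2).
θ = 54°, so P = sin²(27°) ≈ 0.206.

0.206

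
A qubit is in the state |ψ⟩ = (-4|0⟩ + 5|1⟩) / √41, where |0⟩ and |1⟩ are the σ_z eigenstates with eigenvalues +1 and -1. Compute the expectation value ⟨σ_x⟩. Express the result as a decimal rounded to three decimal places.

⟨σ_x⟩ = 2 Re(a* b)/(|a|²+|b|²) with a = -4, b = 5.
a* b = -20, so ⟨σ_x⟩ = -40/41.

-0.976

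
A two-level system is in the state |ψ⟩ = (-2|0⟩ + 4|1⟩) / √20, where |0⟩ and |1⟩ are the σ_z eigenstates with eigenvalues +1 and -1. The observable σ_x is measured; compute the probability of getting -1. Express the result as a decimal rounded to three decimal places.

|-x⟩ = (|0⟩ - |1⟩)/√2, so ⟨-x|ψ⟩ = (-6) / (√2·√20).
P = |-6|² / 40 = 36/40.

0.900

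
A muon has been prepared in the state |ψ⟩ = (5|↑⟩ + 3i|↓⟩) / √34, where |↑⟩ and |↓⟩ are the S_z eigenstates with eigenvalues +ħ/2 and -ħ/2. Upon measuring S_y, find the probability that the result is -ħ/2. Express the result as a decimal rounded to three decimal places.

|-y⟩ = (|↑⟩ - i|↓⟩)/√2, so ⟨-y|ψ⟩ = (2) / (√2·√34).
P = |2|² / 68 = 4/68.

0.059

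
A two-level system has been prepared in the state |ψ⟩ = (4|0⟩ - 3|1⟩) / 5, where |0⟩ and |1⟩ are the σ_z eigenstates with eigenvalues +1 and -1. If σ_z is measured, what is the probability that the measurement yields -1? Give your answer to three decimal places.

The -1 outcome corresponds to |1⟩. Its amplitude in |ψ⟩ is -3/5.
P = |-3|² / 25 = 9/25.

0.360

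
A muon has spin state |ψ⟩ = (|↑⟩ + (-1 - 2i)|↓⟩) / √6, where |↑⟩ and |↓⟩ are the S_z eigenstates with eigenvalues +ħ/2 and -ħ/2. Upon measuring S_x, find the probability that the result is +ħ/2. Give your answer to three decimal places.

|+x⟩ = (|↑⟩ + |↓⟩)/√2, so ⟨+x|ψ⟩ = (-2i) / (√2·√6).
P = |-2i|² / 12 = 4/12.

0.333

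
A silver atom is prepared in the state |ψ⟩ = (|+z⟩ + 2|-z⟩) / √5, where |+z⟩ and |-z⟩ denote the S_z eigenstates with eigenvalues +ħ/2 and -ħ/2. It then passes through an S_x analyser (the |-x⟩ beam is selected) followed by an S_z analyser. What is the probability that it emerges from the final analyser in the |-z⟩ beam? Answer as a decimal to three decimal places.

0.050

First analyser (S_x): P(|-x⟩) = |⟨-x|ψ⟩|² = 1/10.
After stage 1 the state is |-x⟩; P(|-z⟩) = |⟨-z|-x⟩|² = 1/2.
Joint probability = 1/10 × 1/2 = 0.050.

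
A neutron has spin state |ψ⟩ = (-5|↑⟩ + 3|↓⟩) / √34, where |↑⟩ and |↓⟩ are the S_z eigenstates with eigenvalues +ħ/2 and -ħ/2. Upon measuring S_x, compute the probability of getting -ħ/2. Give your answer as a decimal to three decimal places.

|-x⟩ = (|↑⟩ - |↓⟩)/√2, so ⟨-x|ψ⟩ = (-8) / (√2·√34).
P = |-8|² / 68 = 64/68.

0.941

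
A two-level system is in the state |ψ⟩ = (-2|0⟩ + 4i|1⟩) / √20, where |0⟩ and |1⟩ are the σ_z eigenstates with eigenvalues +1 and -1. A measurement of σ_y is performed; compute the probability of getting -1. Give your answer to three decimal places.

0.900

|-y⟩ = (|0⟩ - i|1⟩)/√2, so ⟨-y|ψ⟩ = (-6) / (√2·√20).
P = |-6|² / 40 = 36/40.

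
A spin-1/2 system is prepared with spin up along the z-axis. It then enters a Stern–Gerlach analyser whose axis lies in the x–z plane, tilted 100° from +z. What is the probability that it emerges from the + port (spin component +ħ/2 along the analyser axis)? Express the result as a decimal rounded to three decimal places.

0.413

For spin-½, the probability of finding spin-up along an axis at angle θ to the initial spin direction is cos²(θ/2); spin-down is sin²(θ/2).
θ = 100°, so P = cos²(50°) ≈ 0.413.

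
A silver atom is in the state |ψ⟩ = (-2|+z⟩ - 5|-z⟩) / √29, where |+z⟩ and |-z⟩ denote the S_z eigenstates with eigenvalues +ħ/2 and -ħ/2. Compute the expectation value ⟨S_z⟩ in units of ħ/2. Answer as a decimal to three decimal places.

⟨σ_z⟩ = |a|² - |b|² divided by |a|²+|b|², with a, b the |+z⟩, |-z⟩ amplitudes.
= (4 - 25)/29 = -21/29.
⟨S_z⟩ = (ħ/2)·⟨σ_z⟩.

-0.724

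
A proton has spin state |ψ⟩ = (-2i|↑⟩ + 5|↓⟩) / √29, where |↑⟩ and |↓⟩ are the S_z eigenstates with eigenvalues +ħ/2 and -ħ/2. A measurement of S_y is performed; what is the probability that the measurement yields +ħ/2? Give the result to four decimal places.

|+y⟩ = (|↑⟩ + i|↓⟩)/√2, so ⟨+y|ψ⟩ = (-7i) / (√2·√29).
P = |-7i|² / 58 = 49/58.

0.8448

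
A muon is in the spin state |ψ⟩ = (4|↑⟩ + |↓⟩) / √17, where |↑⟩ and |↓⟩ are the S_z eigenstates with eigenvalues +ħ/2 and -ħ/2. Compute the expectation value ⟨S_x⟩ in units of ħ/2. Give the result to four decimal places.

0.4706

⟨σ_x⟩ = 2 Re(a* b)/(|a|²+|b|²) with a = 4, b = 1.
a* b = 4, so ⟨σ_x⟩ = 8/17.
⟨S_x⟩ = (ħ/2)·⟨σ_x⟩.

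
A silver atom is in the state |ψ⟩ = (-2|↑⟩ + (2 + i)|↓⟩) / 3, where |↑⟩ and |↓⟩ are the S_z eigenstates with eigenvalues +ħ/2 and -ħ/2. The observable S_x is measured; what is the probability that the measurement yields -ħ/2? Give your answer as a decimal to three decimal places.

0.944

|-x⟩ = (|↑⟩ - |↓⟩)/√2, so ⟨-x|ψ⟩ = (-4 - i) / (√2·3).
P = |-4 - i|² / 18 = 17/18.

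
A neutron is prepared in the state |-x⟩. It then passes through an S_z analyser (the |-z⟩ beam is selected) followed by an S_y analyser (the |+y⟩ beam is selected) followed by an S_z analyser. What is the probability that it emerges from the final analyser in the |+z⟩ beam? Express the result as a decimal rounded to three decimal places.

First analyser (S_z): from |-x⟩, P(|-z⟩) = 1/2.
After stage 1 the state is |-z⟩; P(|+y⟩) = |⟨+y|-z⟩|² = 1/2.
After stage 2 the state is |+y⟩; P(|+z⟩) = |⟨+z|+y⟩|² = 1/2.
Joint probability = 1/2 × 1/2 × 1/2 = 0.125.

0.125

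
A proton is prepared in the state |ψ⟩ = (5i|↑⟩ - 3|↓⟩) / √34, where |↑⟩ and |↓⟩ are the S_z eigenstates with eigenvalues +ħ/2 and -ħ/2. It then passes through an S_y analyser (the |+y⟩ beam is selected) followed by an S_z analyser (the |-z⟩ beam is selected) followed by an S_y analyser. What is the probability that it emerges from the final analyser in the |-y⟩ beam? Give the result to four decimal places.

0.2353

First analyser (S_y): P(|+y⟩) = |⟨+y|ψ⟩|² = 64/68.
After stage 1 the state is |+y⟩; P(|-z⟩) = |⟨-z|+y⟩|² = 1/2.
After stage 2 the state is |-z⟩; P(|-y⟩) = |⟨-y|-z⟩|² = 1/2.
Joint probability = 64/68 × 1/2 × 1/2 = 0.2353.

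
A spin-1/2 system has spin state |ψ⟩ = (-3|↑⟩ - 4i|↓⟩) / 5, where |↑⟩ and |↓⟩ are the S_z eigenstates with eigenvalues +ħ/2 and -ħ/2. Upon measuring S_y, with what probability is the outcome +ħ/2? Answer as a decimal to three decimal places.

0.980

|+y⟩ = (|↑⟩ + i|↓⟩)/√2, so ⟨+y|ψ⟩ = (-7) / (√2·5).
P = |-7|² / 50 = 49/50.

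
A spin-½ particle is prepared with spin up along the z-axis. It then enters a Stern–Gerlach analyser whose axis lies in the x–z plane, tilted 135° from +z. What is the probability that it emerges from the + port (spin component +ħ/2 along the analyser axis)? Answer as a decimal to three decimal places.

0.146

For spin-½, the probability of finding spin-up along an axis at angle θ to the initial spin direction is cos²(θ/2); spin-down is sin²(θ/2).
θ = 135°, so P = cos²(67.5°) ≈ 0.146.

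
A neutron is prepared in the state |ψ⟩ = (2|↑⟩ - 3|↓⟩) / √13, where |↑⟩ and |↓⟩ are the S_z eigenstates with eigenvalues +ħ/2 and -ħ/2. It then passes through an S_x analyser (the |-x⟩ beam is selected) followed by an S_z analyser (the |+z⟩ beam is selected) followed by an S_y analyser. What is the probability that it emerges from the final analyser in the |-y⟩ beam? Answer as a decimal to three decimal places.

First analyser (S_x): P(|-x⟩) = |⟨-x|ψ⟩|² = 25/26.
After stage 1 the state is |-x⟩; P(|+z⟩) = |⟨+z|-x⟩|² = 1/2.
After stage 2 the state is |+z⟩; P(|-y⟩) = |⟨-y|+z⟩|² = 1/2.
Joint probability = 25/26 × 1/2 × 1/2 = 0.240.

0.240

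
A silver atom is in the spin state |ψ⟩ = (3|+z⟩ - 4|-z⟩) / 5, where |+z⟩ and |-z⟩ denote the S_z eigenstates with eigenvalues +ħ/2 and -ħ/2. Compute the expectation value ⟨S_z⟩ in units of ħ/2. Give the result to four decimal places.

⟨σ_z⟩ = |a|² - |b|² divided by |a|²+|b|², with a, b the |+z⟩, |-z⟩ amplitudes.
= (9 - 16)/25 = -7/25.
⟨S_z⟩ = (ħ/2)·⟨σ_z⟩.

-0.2800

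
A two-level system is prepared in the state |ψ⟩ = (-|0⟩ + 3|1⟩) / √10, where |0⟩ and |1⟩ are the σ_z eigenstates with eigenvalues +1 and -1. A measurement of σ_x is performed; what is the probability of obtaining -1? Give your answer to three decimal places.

0.800

|-x⟩ = (|0⟩ - |1⟩)/√2, so ⟨-x|ψ⟩ = (-4) / (√2·√10).
P = |-4|² / 20 = 16/20.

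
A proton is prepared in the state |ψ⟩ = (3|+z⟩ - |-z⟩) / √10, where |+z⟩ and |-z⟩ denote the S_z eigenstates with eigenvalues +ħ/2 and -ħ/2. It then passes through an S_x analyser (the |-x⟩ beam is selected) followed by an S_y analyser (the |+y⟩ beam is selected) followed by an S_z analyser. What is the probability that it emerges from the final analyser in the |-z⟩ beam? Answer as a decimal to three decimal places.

First analyser (S_x): P(|-x⟩) = |⟨-x|ψ⟩|² = 16/20.
After stage 1 the state is |-x⟩; P(|+y⟩) = |⟨+y|-x⟩|² = 1/2.
After stage 2 the state is |+y⟩; P(|-z⟩) = |⟨-z|+y⟩|² = 1/2.
Joint probability = 16/20 × 1/2 × 1/2 = 0.200.

0.200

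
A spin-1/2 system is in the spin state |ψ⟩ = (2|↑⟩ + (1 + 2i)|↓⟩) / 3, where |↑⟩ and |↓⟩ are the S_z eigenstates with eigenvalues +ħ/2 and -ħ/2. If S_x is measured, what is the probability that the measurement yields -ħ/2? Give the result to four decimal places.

|-x⟩ = (|↑⟩ - |↓⟩)/√2, so ⟨-x|ψ⟩ = (1 - 2i) / (√2·3).
P = |1 - 2i|² / 18 = 5/18.

0.2778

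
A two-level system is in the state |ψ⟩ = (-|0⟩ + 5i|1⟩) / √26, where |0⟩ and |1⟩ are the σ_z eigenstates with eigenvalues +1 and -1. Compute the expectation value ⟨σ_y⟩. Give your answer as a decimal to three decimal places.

⟨σ_y⟩ = 2 Im(a* b)/(|a|²+|b|²) with a = -1, b = 5i.
a* b = -5i, so ⟨σ_y⟩ = -10/26.

-0.385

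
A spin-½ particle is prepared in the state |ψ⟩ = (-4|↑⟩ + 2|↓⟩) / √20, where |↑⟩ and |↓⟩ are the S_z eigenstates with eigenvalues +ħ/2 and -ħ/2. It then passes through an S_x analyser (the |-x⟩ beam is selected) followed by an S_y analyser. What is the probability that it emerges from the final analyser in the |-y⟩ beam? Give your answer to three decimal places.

First analyser (S_x): P(|-x⟩) = |⟨-x|ψ⟩|² = 36/40.
After stage 1 the state is |-x⟩; P(|-y⟩) = |⟨-y|-x⟩|² = 1/2.
Joint probability = 36/40 × 1/2 = 0.450.

0.450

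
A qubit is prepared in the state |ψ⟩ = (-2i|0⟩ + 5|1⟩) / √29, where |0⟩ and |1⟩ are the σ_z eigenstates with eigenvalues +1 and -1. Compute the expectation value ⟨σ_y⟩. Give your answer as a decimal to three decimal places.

0.690

⟨σ_y⟩ = 2 Im(a* b)/(|a|²+|b|²) with a = -2i, b = 5.
a* b = 10i, so ⟨σ_y⟩ = 20/29.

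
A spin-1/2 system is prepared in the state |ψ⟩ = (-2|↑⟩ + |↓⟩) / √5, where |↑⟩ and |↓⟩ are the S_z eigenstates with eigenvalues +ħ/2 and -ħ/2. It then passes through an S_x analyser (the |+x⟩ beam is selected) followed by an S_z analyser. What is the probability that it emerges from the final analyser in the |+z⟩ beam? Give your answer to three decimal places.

0.050

First analyser (S_x): P(|+x⟩) = |⟨+x|ψ⟩|² = 1/10.
After stage 1 the state is |+x⟩; P(|+z⟩) = |⟨+z|+x⟩|² = 1/2.
Joint probability = 1/10 × 1/2 = 0.050.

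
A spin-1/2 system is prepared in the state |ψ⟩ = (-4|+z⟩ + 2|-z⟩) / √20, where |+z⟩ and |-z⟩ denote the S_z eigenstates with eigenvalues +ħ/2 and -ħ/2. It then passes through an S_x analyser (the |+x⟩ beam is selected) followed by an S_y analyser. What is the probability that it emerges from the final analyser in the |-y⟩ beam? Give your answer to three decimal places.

First analyser (S_x): P(|+x⟩) = |⟨+x|ψ⟩|² = 4/40.
After stage 1 the state is |+x⟩; P(|-y⟩) = |⟨-y|+x⟩|² = 1/2.
Joint probability = 4/40 × 1/2 = 0.050.

0.050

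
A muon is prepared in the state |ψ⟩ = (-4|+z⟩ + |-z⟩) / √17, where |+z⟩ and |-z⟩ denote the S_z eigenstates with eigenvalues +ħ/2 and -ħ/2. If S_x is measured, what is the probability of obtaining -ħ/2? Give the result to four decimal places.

0.7353

|-x⟩ = (|+z⟩ - |-z⟩)/√2, so ⟨-x|ψ⟩ = (-5) / (√2·√17).
P = |-5|² / 34 = 25/34.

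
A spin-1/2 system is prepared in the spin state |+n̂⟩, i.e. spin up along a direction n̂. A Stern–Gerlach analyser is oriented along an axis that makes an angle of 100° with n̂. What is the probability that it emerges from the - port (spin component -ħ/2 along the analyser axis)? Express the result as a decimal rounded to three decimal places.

0.587

For spin-½, the probability of finding spin-up along an axis at angle θ to the initial spin direction is cos²(θ/2); spin-down is sin²(θ/2).
θ = 100°, so P = sin²(50°) ≈ 0.587.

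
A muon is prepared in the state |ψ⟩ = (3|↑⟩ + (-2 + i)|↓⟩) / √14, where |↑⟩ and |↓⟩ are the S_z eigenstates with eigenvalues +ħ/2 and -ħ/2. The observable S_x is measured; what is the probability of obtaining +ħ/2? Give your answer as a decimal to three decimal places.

|+x⟩ = (|↑⟩ + |↓⟩)/√2, so ⟨+x|ψ⟩ = (1 + i) / (√2·√14).
P = |1 + i|² / 28 = 2/28.

0.071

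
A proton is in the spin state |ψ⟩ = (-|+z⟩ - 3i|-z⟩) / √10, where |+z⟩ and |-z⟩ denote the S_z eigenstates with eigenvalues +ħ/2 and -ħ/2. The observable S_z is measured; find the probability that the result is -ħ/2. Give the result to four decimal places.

0.9000

The -ħ/2 outcome corresponds to |-z⟩. Its amplitude in |ψ⟩ is -3i/√10.
P = |-3i|² / 10 = 9/10.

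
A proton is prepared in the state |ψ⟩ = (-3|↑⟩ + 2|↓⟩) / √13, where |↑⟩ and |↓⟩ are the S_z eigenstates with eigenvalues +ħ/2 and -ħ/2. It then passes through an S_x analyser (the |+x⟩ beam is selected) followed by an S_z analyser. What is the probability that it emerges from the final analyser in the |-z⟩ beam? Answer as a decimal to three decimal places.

0.019

First analyser (S_x): P(|+x⟩) = |⟨+x|ψ⟩|² = 1/26.
After stage 1 the state is |+x⟩; P(|-z⟩) = |⟨-z|+x⟩|² = 1/2.
Joint probability = 1/26 × 1/2 = 0.019.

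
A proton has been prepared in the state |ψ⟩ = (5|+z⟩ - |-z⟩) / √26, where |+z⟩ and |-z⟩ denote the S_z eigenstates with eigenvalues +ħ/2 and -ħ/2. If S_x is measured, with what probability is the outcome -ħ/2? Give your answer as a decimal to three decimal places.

0.692

|-x⟩ = (|+z⟩ - |-z⟩)/√2, so ⟨-x|ψ⟩ = (6) / (√2·√26).
P = |6|² / 52 = 36/52.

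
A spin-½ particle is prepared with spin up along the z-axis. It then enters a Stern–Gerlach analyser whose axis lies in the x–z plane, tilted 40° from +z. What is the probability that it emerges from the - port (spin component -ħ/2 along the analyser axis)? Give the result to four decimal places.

For spin-½, the probability of finding spin-up along an axis at angle θ to the initial spin direction is cos²(θ/2); spin-down is sin²(θ/2).
θ = 40°, so P = sin²(20°) ≈ 0.1170.

0.1170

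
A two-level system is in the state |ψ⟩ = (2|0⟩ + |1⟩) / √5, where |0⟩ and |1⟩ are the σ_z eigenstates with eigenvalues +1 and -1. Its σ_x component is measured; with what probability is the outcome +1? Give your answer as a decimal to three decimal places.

|+x⟩ = (|0⟩ + |1⟩)/√2, so ⟨+x|ψ⟩ = (3) / (√2·√5).
P = |3|² / 10 = 9/10.

0.900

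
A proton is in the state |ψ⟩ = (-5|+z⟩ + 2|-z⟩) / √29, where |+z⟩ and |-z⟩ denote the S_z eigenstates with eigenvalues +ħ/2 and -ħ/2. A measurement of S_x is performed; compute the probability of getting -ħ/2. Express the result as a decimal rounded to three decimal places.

|-x⟩ = (|+z⟩ - |-z⟩)/√2, so ⟨-x|ψ⟩ = (-7) / (√2·√29).
P = |-7|² / 58 = 49/58.

0.845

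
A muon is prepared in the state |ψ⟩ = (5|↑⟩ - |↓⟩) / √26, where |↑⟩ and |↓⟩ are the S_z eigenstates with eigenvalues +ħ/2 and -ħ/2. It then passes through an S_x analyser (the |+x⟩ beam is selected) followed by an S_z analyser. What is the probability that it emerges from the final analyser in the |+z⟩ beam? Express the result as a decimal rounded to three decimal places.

First analyser (S_x): P(|+x⟩) = |⟨+x|ψ⟩|² = 16/52.
After stage 1 the state is |+x⟩; P(|+z⟩) = |⟨+z|+x⟩|² = 1/2.
Joint probability = 16/52 × 1/2 = 0.154.

0.154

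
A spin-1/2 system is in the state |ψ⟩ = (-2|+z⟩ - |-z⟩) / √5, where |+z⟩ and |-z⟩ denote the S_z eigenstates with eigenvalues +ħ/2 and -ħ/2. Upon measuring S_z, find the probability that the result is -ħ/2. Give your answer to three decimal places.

0.200

The -ħ/2 outcome corresponds to |-z⟩. Its amplitude in |ψ⟩ is -1/√5.
P = |-1|² / 5 = 1/5.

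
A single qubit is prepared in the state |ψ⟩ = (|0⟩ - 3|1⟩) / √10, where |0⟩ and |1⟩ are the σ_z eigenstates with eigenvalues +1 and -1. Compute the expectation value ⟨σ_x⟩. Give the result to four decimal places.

-0.6000

⟨σ_x⟩ = 2 Re(a* b)/(|a|²+|b|²) with a = 1, b = -3.
a* b = -3, so ⟨σ_x⟩ = -6/10.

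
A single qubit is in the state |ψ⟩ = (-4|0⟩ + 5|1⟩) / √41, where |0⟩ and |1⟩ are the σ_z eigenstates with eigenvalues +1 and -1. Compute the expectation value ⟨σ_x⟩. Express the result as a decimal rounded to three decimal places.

-0.976

⟨σ_x⟩ = 2 Re(a* b)/(|a|²+|b|²) with a = -4, b = 5.
a* b = -20, so ⟨σ_x⟩ = -40/41.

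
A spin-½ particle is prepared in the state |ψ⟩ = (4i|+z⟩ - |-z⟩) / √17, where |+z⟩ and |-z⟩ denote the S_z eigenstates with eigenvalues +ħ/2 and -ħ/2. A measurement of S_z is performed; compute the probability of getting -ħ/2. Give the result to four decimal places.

The -ħ/2 outcome corresponds to |-z⟩. Its amplitude in |ψ⟩ is -1/√17.
P = |-1|² / 17 = 1/17.

0.0588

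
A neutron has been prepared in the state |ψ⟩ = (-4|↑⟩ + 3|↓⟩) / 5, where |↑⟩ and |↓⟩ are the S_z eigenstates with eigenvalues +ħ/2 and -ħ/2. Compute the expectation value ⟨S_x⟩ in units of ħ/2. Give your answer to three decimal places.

⟨σ_x⟩ = 2 Re(a* b)/(|a|²+|b|²) with a = -4, b = 3.
a* b = -12, so ⟨σ_x⟩ = -24/25.
⟨S_x⟩ = (ħ/2)·⟨σ_x⟩.

-0.960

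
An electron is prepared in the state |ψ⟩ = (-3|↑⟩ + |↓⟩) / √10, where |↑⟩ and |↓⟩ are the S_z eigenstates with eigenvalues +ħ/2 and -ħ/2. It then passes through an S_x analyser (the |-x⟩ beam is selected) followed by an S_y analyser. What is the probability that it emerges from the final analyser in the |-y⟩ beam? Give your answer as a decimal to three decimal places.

0.400

First analyser (S_x): P(|-x⟩) = |⟨-x|ψ⟩|² = 16/20.
After stage 1 the state is |-x⟩; P(|-y⟩) = |⟨-y|-x⟩|² = 1/2.
Joint probability = 16/20 × 1/2 = 0.400.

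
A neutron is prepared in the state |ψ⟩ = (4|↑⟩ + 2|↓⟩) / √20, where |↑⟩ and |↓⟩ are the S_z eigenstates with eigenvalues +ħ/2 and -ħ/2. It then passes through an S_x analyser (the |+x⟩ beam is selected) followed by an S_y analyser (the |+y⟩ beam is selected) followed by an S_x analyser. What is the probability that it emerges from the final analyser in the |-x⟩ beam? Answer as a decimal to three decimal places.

0.225

First analyser (S_x): P(|+x⟩) = |⟨+x|ψ⟩|² = 36/40.
After stage 1 the state is |+x⟩; P(|+y⟩) = |⟨+y|+x⟩|² = 1/2.
After stage 2 the state is |+y⟩; P(|-x⟩) = |⟨-x|+y⟩|² = 1/2.
Joint probability = 36/40 × 1/2 × 1/2 = 0.225.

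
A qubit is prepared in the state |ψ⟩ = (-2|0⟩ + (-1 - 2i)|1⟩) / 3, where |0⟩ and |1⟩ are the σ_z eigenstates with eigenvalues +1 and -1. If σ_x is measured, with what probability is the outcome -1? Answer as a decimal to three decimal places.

|-x⟩ = (|0⟩ - |1⟩)/√2, so ⟨-x|ψ⟩ = (-1 + 2i) / (√2·3).
P = |-1 + 2i|² / 18 = 5/18.

0.278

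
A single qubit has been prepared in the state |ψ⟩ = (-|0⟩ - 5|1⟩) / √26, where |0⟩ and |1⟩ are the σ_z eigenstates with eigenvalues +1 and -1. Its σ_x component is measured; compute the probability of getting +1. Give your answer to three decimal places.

|+x⟩ = (|0⟩ + |1⟩)/√2, so ⟨+x|ψ⟩ = (-6) / (√2·√26).
P = |-6|² / 52 = 36/52.

0.692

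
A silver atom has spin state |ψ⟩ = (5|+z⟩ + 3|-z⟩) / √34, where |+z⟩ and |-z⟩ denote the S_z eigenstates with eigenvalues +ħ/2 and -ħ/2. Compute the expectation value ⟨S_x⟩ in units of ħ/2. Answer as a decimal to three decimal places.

⟨σ_x⟩ = 2 Re(a* b)/(|a|²+|b|²) with a = 5, b = 3.
a* b = 15, so ⟨σ_x⟩ = 30/34.
⟨S_x⟩ = (ħ/2)·⟨σ_x⟩.

0.882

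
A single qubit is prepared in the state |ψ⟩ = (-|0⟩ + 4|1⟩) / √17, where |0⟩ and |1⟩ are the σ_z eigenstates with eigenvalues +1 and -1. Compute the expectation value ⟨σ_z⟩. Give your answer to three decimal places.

⟨σ_z⟩ = |a|² - |b|² divided by |a|²+|b|², with a, b the |0⟩, |1⟩ amplitudes.
= (1 - 16)/17 = -15/17.

-0.882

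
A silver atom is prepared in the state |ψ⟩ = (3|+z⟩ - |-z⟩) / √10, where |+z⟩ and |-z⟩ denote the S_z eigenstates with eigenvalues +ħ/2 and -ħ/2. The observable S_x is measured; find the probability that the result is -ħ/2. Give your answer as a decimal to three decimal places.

|-x⟩ = (|+z⟩ - |-z⟩)/√2, so ⟨-x|ψ⟩ = (4) / (√2·√10).
P = |4|² / 20 = 16/20.

0.800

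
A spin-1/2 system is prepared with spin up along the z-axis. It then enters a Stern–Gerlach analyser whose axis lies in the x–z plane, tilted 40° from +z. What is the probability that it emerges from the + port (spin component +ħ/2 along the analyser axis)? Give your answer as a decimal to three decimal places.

0.883

For spin-½, the probability of finding spin-up along an axis at angle θ to the initial spin direction is cos²(θ/2); spin-down is sin²(θ/2).
θ = 40°, so P = cos²(20°) ≈ 0.883.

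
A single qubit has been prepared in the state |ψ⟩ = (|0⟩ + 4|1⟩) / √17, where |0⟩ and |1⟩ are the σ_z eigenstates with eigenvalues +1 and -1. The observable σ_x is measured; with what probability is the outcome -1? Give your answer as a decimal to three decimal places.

0.265

|-x⟩ = (|0⟩ - |1⟩)/√2, so ⟨-x|ψ⟩ = (-3) / (√2·√17).
P = |-3|² / 34 = 9/34.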